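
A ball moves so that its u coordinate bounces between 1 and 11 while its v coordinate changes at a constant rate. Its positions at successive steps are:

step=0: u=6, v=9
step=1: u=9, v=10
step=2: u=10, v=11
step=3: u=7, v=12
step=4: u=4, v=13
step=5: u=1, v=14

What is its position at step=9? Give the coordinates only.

The u coordinate reflects between 1 and 11, moving 3 per step.
  step 6: 1 → 4
  step 7: 4 → 7
  step 8: 7 → 10
  step 9: 10 → 9
The v coordinate changes by +1 each step: at step 9 it is 18.

u=9, v=18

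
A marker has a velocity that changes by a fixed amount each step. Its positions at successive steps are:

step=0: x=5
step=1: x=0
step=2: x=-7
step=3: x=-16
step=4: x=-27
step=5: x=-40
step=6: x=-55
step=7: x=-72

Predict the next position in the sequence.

x=-91

Successive displacements: -5, -7, -9, -11, -13, -15, -17 — each changes by -2.
step 8: -72 − 19 → x=-91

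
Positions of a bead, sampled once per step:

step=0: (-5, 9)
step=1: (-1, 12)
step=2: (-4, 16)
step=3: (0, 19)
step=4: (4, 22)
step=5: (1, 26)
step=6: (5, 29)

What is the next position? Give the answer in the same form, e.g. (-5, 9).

The moves between consecutive positions are (+4, +3), (-3, +4), (+4, +3), (+4, +3), (-3, +4), (+4, +3); they repeat the 3-cycle [(+4, +3), (-3, +4), (+4, +3)].
step 7: apply (+4, +3) → (9, 32)

(9, 32)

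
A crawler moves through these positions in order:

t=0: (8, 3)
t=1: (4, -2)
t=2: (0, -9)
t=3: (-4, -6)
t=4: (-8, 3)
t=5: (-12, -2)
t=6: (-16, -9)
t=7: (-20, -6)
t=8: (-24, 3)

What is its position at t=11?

(-36, -6)

The first coordinate changes by -4 each step, so at step 11 it is 8 + 11·(-4) = -36.
The second coordinate repeats the cycle [3, -2, -9, -6] with period 4; step 11 mod 4 = 3, giving -6.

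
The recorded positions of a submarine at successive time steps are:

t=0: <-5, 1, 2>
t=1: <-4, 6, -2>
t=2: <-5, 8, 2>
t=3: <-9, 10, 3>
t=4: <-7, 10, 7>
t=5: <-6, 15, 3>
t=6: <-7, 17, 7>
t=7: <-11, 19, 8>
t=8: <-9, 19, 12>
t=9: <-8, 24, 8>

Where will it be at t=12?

<-11, 28, 17>

Differencing gives <+1, +5, -4>, <-1, +2, +4>, <-4, +2, +1>, <+2, +0, +4>, <+1, +5, -4>, <-1, +2, +4>, <-4, +2, +1>, <+2, +0, +4>, <+1, +5, -4>. This is the pattern <+1, +5, -4>, <-1, +2, +4>, <-4, +2, +1>, <+2, +0, +4> repeated.
step 10: apply <-1, +2, +4> → <-9, 26, 12>
step 11: apply <-4, +2, +1> → <-13, 28, 13>
step 12: apply <+2, +0, +4> → <-11, 28, 17>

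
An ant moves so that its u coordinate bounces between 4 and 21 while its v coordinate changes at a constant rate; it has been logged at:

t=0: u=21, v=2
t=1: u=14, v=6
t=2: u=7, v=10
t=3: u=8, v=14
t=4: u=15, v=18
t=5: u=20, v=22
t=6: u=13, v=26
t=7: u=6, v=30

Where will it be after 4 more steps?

The u coordinate reflects between 4 and 21, moving 7 per step.
  step 8: 6 → 9
  step 9: 9 → 16
  step 10: 16 → 19
  step 11: 19 → 12
The v coordinate changes by +4 each step: at step 11 it is 46.

u=12, v=46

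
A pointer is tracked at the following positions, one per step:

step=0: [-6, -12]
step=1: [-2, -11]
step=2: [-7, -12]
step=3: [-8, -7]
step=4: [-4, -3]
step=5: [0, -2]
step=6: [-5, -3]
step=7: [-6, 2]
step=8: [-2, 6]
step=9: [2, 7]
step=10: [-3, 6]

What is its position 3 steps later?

Differencing gives [+4, +1], [-5, -1], [-1, +5], [+4, +4], [+4, +1], [-5, -1], [-1, +5], [+4, +4], [+4, +1], [-5, -1]. This is the pattern [+4, +1], [-5, -1], [-1, +5], [+4, +4] repeated.
step 11: apply [-1, +5] → [-4, 11]
step 12: apply [+4, +4] → [0, 15]
step 13: apply [+4, +1] → [4, 16]

[4, 16]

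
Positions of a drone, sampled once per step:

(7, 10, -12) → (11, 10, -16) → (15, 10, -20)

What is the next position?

The position changes by (+4, +0, -4) every step.
step 3: (15, 10, -20) + (+4, +0, -4) → (19, 10, -24)

(19, 10, -24)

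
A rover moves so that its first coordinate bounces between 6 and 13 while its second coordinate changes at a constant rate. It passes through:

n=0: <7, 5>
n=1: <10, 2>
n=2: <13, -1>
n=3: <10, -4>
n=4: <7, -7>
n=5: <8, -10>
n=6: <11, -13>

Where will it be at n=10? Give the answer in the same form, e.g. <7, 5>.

The first coordinate reflects between 6 and 13, moving 3 per step.
  step 7: 11 → 12
  step 8: 12 → 9
  step 9: 9 → 6
  step 10: 6 → 9
The second coordinate changes by -3 each step: at step 10 it is -25.

<9, -25>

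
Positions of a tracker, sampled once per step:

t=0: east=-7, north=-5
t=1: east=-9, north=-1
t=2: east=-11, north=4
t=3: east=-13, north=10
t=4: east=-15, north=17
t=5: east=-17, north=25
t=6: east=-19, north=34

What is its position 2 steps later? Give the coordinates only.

east=-23, north=55

Successive displacements: (-2, +4), (-2, +5), (-2, +6), (-2, +7), (-2, +8), (-2, +9) — each changes by (+0, +1).
step 7: east=-19, north=34 + (-2, +10) → east=-21, north=44
step 8: east=-21, north=44 + (-2, +11) → east=-23, north=55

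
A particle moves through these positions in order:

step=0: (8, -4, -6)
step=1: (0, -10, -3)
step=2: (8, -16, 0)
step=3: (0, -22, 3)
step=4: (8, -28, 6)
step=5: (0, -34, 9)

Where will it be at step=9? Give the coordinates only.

(0, -58, 21)

First: cycles through 8, 0 every 2 steps. Step 9 lands at position 1 of the cycle → 0.
Second: linear, -6 per step → -58 at step 9.
Third: linear, +3 per step → 21 at step 9.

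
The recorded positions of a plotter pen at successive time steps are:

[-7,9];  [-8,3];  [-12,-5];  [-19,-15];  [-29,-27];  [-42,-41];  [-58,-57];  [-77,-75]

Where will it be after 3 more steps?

First differences are [-1,-6], [-4,-8], [-7,-10], [-10,-12], [-13,-14], [-16,-16], [-19,-18]; their common second difference is [-3,-2] (constant acceleration).
step 8: [-77,-75] + [-22,-20] → [-99,-95]
step 9: [-99,-95] + [-25,-22] → [-124,-117]
step 10: [-124,-117] + [-28,-24] → [-152,-141]

[-152,-141]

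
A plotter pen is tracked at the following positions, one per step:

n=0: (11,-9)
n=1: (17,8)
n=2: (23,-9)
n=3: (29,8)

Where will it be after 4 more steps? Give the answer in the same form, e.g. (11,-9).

The first coordinate changes by +6 each step, so at step 7 it is 11 + 7·(6) = 53.
The second coordinate repeats the cycle [-9, 8] with period 2; step 7 mod 2 = 1, giving 8.

(53,8)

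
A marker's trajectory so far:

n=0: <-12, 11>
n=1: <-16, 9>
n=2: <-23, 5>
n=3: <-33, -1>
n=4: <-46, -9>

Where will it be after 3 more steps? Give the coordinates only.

<-103, -45>

Successive displacements: <-4, -2>, <-7, -4>, <-10, -6>, <-13, -8> — each changes by <-3, -2>.
step 5: <-46, -9> + <-16, -10> → <-62, -19>
step 6: <-62, -19> + <-19, -12> → <-81, -31>
step 7: <-81, -31> + <-22, -14> → <-103, -45>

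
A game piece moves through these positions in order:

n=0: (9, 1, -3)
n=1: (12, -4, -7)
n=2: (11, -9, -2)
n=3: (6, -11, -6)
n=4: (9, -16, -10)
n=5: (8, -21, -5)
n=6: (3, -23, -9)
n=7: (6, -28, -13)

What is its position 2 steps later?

(0, -35, -12)

Step-to-step displacements: (+3, -5, -4), (-1, -5, +5), (-5, -2, -4), (+3, -5, -4), (-1, -5, +5), (-5, -2, -4), (+3, -5, -4) — a repeating cycle of length 3.
step 8: apply (-1, -5, +5) → (5, -33, -8)
step 9: apply (-5, -2, -4) → (0, -35, -12)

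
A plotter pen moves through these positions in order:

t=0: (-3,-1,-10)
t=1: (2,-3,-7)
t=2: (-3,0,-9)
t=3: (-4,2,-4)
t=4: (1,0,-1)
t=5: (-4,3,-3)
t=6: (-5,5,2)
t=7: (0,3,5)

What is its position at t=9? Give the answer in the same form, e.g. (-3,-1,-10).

Step-to-step displacements: (+5,-2,+3), (-5,+3,-2), (-1,+2,+5), (+5,-2,+3), (-5,+3,-2), (-1,+2,+5), (+5,-2,+3) — a repeating cycle of length 3.
step 8: apply (-5,+3,-2) → (-5,6,3)
step 9: apply (-1,+2,+5) → (-6,8,8)

(-6,8,8)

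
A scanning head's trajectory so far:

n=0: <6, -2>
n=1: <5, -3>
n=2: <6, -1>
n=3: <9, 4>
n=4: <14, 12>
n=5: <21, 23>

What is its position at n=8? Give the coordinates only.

Successive displacements: <-1, -1>, <+1, +2>, <+3, +5>, <+5, +8>, <+7, +11> — each changes by <+2, +3>.
step 6: <21, 23> + <+9, +14> → <30, 37>
step 7: <30, 37> + <+11, +17> → <41, 54>
step 8: <41, 54> + <+13, +20> → <54, 74>

<54, 74>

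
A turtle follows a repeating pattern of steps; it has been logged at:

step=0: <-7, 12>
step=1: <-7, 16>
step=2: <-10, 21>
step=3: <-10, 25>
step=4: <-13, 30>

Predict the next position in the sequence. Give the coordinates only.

<-13, 34>

Differencing gives <+0, +4>, <-3, +5>, <+0, +4>, <-3, +5>. This is the pattern <+0, +4>, <-3, +5> repeated.
step 5: apply <+0, +4> → <-13, 34>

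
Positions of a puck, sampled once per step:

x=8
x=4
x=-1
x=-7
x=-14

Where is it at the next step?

x=-22

First differences are -4, -5, -6, -7; their common second difference is -1 (constant acceleration).
step 5: -14 − 8 → x=-22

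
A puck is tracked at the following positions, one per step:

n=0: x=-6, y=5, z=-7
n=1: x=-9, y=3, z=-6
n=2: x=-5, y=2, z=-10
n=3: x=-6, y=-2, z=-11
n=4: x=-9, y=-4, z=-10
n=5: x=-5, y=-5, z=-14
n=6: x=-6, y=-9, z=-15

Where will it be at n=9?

Step-to-step displacements: (-3,-2,+1), (+4,-1,-4), (-1,-4,-1), (-3,-2,+1), (+4,-1,-4), (-1,-4,-1) — a repeating cycle of length 3.
step 7: apply (-3,-2,+1) → x=-9, y=-11, z=-14
step 8: apply (+4,-1,-4) → x=-5, y=-12, z=-18
step 9: apply (-1,-4,-1) → x=-6, y=-16, z=-19

x=-6, y=-16, z=-19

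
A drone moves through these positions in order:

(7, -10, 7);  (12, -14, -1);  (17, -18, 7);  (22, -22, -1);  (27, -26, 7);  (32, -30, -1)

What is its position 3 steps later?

(47, -42, 7)

The first coordinate changes by +5 each step, so at step 8 it is 7 + 8·(5) = 47.
The second coordinate changes by -4 each step, so at step 8 it is -10 + 8·(-4) = -42.
The third coordinate repeats the cycle [7, -1] with period 2; step 8 mod 2 = 0, giving 7.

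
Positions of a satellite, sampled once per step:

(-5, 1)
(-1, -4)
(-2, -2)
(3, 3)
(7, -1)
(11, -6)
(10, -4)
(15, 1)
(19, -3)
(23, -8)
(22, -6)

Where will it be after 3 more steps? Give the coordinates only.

(35, -10)

Step-to-step displacements: (+4, -5), (-1, +2), (+5, +5), (+4, -4), (+4, -5), (-1, +2), (+5, +5), (+4, -4), (+4, -5), (-1, +2) — a repeating cycle of length 4.
step 11: apply (+5, +5) → (27, -1)
step 12: apply (+4, -4) → (31, -5)
step 13: apply (+4, -5) → (35, -10)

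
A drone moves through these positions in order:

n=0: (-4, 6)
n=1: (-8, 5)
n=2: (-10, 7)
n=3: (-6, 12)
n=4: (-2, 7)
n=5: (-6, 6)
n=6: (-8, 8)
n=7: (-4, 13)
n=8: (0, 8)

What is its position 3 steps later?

Differencing gives (-4, -1), (-2, +2), (+4, +5), (+4, -5), (-4, -1), (-2, +2), (+4, +5), (+4, -5). This is the pattern (-4, -1), (-2, +2), (+4, +5), (+4, -5) repeated.
step 9: apply (-4, -1) → (-4, 7)
step 10: apply (-2, +2) → (-6, 9)
step 11: apply (+4, +5) → (-2, 14)

(-2, 14)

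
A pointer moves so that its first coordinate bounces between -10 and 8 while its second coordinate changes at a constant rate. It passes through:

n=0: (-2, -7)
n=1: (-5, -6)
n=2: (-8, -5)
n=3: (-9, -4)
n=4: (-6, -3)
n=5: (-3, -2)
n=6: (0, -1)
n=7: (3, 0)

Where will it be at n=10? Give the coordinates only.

(4, 3)

The first coordinate travels 3 per step and bounces off the walls at -10 and 8.
  step 8: 3 → 6
  step 9: 6 → 7
  step 10: 7 → 4
The second coordinate changes by +1 each step: at step 10 it is 3.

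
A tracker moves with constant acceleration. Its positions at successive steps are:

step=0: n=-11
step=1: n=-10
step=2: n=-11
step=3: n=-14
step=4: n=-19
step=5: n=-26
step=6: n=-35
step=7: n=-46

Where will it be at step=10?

First differences are +1, -1, -3, -5, -7, -9, -11; their common second difference is -2 (constant acceleration).
step 8: -46 − 13 → n=-59
step 9: -59 − 15 → n=-74
step 10: -74 − 17 → n=-91

n=-91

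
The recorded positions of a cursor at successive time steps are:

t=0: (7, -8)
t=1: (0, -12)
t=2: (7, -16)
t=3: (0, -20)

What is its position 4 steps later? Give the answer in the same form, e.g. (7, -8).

First: cycles through 7, 0 every 2 steps. Step 7 lands at position 1 of the cycle → 0.
Second: linear, -4 per step → -36 at step 7.

(0, -36)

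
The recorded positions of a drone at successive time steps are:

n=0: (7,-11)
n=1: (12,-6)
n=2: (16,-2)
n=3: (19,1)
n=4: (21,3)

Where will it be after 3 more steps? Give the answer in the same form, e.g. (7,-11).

(21,3)

Taking differences between consecutive positions: (+5,+5), (+4,+4), (+3,+3), (+2,+2). These grow by (-1,-1) each step.
step 5: (21,3) + (+1,+1) → (22,4)
step 6: (22,4) + (+0,+0) → (22,4)
step 7: (22,4) + (-1,-1) → (21,3)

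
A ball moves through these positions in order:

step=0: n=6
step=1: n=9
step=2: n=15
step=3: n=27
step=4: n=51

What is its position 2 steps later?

Consecutive displacements +3, +6, +12, +24 scale by a factor of 2 each step.
step 5: 51 + 48 → n=99
step 6: 99 + 96 → n=195

n=195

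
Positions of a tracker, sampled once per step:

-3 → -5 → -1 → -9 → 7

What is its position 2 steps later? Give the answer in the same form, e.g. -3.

Step-to-step displacements: -2, +4, -8, +16; each is -2× the previous.
step 5: 7 − 32 → -25
step 6: -25 + 64 → 39

39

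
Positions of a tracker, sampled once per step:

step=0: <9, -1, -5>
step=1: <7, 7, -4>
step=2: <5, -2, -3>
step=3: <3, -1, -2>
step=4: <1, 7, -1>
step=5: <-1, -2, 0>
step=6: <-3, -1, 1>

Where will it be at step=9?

<-9, -1, 4>

First: linear, -2 per step → -9 at step 9.
Second: cycles through -1, 7, -2 every 3 steps. Step 9 lands at position 0 of the cycle → -1.
Third: linear, +1 per step → 4 at step 9.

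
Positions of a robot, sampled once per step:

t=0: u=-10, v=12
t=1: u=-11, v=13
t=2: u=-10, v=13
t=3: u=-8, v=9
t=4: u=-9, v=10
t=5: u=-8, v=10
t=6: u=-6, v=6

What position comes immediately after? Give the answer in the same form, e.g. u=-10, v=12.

u=-7, v=7

Differencing gives (-1, +1), (+1, +0), (+2, -4), (-1, +1), (+1, +0), (+2, -4). This is the pattern (-1, +1), (+1, +0), (+2, -4) repeated.
step 7: apply (-1, +1) → u=-7, v=7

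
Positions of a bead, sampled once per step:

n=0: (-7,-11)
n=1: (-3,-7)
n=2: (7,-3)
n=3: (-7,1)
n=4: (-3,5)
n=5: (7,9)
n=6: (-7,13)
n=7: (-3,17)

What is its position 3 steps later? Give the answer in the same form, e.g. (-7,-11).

(-3,29)

The first coordinate repeats the cycle [-7, -3, 7] with period 3; step 10 mod 3 = 1, giving -3.
The second coordinate changes by +4 each step, so at step 10 it is -11 + 10·(4) = 29.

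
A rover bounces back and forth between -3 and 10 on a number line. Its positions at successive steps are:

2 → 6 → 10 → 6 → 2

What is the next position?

The value travels 4 per step and bounces off the walls at -3 and 10.
  step 5: 2 → -2

-2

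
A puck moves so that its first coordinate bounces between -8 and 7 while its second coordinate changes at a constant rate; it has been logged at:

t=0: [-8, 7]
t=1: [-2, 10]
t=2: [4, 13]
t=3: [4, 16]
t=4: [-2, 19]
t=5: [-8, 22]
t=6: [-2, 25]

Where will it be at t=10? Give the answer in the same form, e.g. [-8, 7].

[-8, 37]

The first coordinate travels 6 per step and bounces off the walls at -8 and 7.
  step 7: -2 → 4
  step 8: 4 → 4
  step 9: 4 → -2
  step 10: -2 → -8
The second coordinate changes by +3 each step: at step 10 it is 37.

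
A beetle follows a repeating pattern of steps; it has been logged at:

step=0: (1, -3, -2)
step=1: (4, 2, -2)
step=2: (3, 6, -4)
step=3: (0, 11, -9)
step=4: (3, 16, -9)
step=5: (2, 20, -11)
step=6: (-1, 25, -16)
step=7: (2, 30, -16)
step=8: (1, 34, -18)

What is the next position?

(-2, 39, -23)

Differencing gives (+3, +5, +0), (-1, +4, -2), (-3, +5, -5), (+3, +5, +0), (-1, +4, -2), (-3, +5, -5), (+3, +5, +0), (-1, +4, -2). This is the pattern (+3, +5, +0), (-1, +4, -2), (-3, +5, -5) repeated.
step 9: apply (-3, +5, -5) → (-2, 39, -23)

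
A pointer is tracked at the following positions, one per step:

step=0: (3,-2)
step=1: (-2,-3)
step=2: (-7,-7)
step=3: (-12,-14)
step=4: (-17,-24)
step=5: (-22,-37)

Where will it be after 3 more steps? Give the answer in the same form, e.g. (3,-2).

(-37,-94)

First differences are (-5,-1), (-5,-4), (-5,-7), (-5,-10), (-5,-13); their common second difference is (+0,-3) (constant acceleration).
step 6: (-22,-37) + (-5,-16) → (-27,-53)
step 7: (-27,-53) + (-5,-19) → (-32,-72)
step 8: (-32,-72) + (-5,-22) → (-37,-94)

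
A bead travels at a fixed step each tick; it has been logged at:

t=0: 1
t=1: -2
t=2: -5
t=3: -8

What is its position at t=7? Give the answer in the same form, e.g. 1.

-20

The position changes by -3 every step.
step 4: -8 − 3 → -11
step 5: -11 − 3 → -14
step 6: -14 − 3 → -17
step 7: -17 − 3 → -20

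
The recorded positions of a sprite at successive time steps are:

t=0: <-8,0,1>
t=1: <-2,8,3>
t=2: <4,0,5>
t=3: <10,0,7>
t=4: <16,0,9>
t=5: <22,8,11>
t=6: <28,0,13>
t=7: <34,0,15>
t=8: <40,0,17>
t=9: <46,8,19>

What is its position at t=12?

The first coordinate changes by +6 each step, so at step 12 it is -8 + 12·(6) = 64.
The second coordinate repeats the cycle [0, 8, 0, 0] with period 4; step 12 mod 4 = 0, giving 0.
The third coordinate changes by +2 each step, so at step 12 it is 1 + 12·(2) = 25.

<64,0,25>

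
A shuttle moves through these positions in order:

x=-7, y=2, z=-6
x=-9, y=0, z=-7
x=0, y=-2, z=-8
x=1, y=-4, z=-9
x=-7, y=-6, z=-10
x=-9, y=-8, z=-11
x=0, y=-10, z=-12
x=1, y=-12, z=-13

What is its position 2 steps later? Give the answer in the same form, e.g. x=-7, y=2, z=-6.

X: cycles through -7, -9, 0, 1 every 4 steps. Step 9 lands at position 1 of the cycle → -9.
Y: linear, -2 per step → -16 at step 9.
Z: linear, -1 per step → -15 at step 9.

x=-9, y=-16, z=-15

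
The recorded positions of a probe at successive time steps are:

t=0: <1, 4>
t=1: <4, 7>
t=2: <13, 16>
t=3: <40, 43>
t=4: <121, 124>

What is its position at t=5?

Step-to-step displacements: <+3, +3>, <+9, +9>, <+27, +27>, <+81, +81>; each is 3× the previous.
step 5: <121, 124> + <+243, +243> → <364, 367>

<364, 367>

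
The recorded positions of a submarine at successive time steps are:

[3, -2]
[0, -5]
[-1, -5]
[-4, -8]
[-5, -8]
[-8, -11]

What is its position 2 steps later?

The moves between consecutive positions are [-3, -3], [-1, +0], [-3, -3], [-1, +0], [-3, -3]; they repeat the 2-cycle [[-3, -3], [-1, +0]].
step 6: apply [-1, +0] → [-9, -11]
step 7: apply [-3, -3] → [-12, -14]

[-12, -14]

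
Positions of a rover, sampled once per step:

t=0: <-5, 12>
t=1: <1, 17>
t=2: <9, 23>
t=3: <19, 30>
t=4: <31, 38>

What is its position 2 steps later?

<61, 57>

Taking differences between consecutive positions: <+6, +5>, <+8, +6>, <+10, +7>, <+12, +8>. These grow by <+2, +1> each step.
step 5: <31, 38> + <+14, +9> → <45, 47>
step 6: <45, 47> + <+16, +10> → <61, 57>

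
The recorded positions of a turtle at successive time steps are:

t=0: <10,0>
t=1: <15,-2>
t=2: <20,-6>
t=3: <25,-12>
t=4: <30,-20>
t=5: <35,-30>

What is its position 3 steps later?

Successive displacements: <+5,-2>, <+5,-4>, <+5,-6>, <+5,-8>, <+5,-10> — each changes by <+0,-2>.
step 6: <35,-30> + <+5,-12> → <40,-42>
step 7: <40,-42> + <+5,-14> → <45,-56>
step 8: <45,-56> + <+5,-16> → <50,-72>

<50,-72>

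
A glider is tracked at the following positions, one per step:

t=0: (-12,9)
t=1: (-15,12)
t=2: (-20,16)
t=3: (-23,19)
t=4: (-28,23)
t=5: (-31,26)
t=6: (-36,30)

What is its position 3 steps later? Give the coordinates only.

(-47,40)

Step-to-step displacements: (-3,+3), (-5,+4), (-3,+3), (-5,+4), (-3,+3), (-5,+4) — a repeating cycle of length 2.
step 7: apply (-3,+3) → (-39,33)
step 8: apply (-5,+4) → (-44,37)
step 9: apply (-3,+3) → (-47,40)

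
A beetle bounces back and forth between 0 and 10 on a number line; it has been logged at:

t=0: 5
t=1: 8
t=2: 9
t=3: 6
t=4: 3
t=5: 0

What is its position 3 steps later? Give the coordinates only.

9

The value travels 3 per step and bounces off the walls at 0 and 10.
  step 6: 0 → 3
  step 7: 3 → 6
  step 8: 6 → 9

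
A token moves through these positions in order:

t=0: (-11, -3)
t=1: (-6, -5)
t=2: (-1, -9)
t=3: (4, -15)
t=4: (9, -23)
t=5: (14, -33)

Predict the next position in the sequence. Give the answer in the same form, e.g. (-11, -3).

First differences are (+5, -2), (+5, -4), (+5, -6), (+5, -8), (+5, -10); their common second difference is (+0, -2) (constant acceleration).
step 6: (14, -33) + (+5, -12) → (19, -45)

(19, -45)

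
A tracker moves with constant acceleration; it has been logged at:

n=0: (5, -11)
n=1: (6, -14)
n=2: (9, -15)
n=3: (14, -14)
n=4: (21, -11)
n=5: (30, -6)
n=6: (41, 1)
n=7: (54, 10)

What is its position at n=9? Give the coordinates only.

(86, 34)

Successive displacements: (+1, -3), (+3, -1), (+5, +1), (+7, +3), (+9, +5), (+11, +7), (+13, +9) — each changes by (+2, +2).
step 8: (54, 10) + (+15, +11) → (69, 21)
step 9: (69, 21) + (+17, +13) → (86, 34)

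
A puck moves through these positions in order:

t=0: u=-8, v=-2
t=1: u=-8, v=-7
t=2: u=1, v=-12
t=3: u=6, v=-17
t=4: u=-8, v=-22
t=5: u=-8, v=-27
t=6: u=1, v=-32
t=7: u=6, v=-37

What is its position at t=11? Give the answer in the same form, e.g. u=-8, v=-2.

u=6, v=-57

U: cycles through -8, -8, 1, 6 every 4 steps. Step 11 lands at position 3 of the cycle → 6.
V: linear, -5 per step → -57 at step 11.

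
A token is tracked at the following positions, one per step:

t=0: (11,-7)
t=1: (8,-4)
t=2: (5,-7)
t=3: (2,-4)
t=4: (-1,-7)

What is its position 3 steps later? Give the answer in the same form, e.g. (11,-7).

(-10,-4)

Differencing gives (-3,+3), (-3,-3), (-3,+3), (-3,-3). This is the pattern (-3,+3), (-3,-3) repeated.
step 5: apply (-3,+3) → (-4,-4)
step 6: apply (-3,-3) → (-7,-7)
step 7: apply (-3,+3) → (-10,-4)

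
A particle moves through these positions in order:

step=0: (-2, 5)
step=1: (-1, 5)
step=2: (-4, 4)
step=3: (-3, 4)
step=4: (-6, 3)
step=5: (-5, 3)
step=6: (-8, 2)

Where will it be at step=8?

(-10, 1)

The moves between consecutive positions are (+1, +0), (-3, -1), (+1, +0), (-3, -1), (+1, +0), (-3, -1); they repeat the 2-cycle [(+1, +0), (-3, -1)].
step 7: apply (+1, +0) → (-7, 2)
step 8: apply (-3, -1) → (-10, 1)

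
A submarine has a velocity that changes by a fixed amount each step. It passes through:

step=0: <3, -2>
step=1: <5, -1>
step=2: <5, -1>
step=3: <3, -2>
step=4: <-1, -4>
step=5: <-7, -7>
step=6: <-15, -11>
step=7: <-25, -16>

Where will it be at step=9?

<-51, -29>

Successive displacements: <+2, +1>, <+0, +0>, <-2, -1>, <-4, -2>, <-6, -3>, <-8, -4>, <-10, -5> — each changes by <-2, -1>.
step 8: <-25, -16> + <-12, -6> → <-37, -22>
step 9: <-37, -22> + <-14, -7> → <-51, -29>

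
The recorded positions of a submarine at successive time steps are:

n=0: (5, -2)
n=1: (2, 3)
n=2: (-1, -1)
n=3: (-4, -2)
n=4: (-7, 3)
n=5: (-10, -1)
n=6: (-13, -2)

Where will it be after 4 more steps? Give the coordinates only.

First: linear, -3 per step → -25 at step 10.
Second: cycles through -2, 3, -1 every 3 steps. Step 10 lands at position 1 of the cycle → 3.

(-25, 3)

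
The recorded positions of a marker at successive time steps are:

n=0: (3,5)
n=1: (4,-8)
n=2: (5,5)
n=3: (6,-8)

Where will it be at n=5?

(8,-8)

The first coordinate changes by +1 each step, so at step 5 it is 3 + 5·(1) = 8.
The second coordinate repeats the cycle [5, -8] with period 2; step 5 mod 2 = 1, giving -8.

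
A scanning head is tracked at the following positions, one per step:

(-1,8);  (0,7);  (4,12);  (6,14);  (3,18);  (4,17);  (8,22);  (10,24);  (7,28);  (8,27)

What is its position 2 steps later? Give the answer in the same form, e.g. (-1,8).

(14,34)

Differencing gives (+1,-1), (+4,+5), (+2,+2), (-3,+4), (+1,-1), (+4,+5), (+2,+2), (-3,+4), (+1,-1). This is the pattern (+1,-1), (+4,+5), (+2,+2), (-3,+4) repeated.
step 10: apply (+4,+5) → (12,32)
step 11: apply (+2,+2) → (14,34)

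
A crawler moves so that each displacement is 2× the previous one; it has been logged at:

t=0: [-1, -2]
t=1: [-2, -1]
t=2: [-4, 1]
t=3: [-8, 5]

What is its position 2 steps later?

[-32, 29]

Step-to-step displacements: [-1, +1], [-2, +2], [-4, +4]; each is 2× the previous.
step 4: [-8, 5] + [-8, +8] → [-16, 13]
step 5: [-16, 13] + [-16, +16] → [-32, 29]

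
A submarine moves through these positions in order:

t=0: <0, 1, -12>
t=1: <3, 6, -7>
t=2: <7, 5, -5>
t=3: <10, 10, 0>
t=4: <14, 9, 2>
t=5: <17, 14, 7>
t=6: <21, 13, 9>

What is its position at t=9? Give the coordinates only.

Step-to-step displacements: <+3, +5, +5>, <+4, -1, +2>, <+3, +5, +5>, <+4, -1, +2>, <+3, +5, +5>, <+4, -1, +2> — a repeating cycle of length 2.
step 7: apply <+3, +5, +5> → <24, 18, 14>
step 8: apply <+4, -1, +2> → <28, 17, 16>
step 9: apply <+3, +5, +5> → <31, 22, 21>

<31, 22, 21>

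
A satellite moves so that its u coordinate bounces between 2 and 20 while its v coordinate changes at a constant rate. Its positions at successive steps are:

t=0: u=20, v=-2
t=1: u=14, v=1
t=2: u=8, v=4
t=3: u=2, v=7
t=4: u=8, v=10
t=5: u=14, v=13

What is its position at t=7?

u=14, v=19

The u coordinate travels 6 per step and bounces off the walls at 2 and 20.
  step 6: 14 → 20
  step 7: 20 → 14
The v coordinate changes by +3 each step: at step 7 it is 19.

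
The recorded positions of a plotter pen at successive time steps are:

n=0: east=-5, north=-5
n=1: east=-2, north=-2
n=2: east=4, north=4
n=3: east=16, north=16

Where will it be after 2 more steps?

east=88, north=88

Consecutive displacements (+3, +3), (+6, +6), (+12, +12) scale by a factor of 2 each step.
step 4: east=16, north=16 + (+24, +24) → east=40, north=40
step 5: east=40, north=40 + (+48, +48) → east=88, north=88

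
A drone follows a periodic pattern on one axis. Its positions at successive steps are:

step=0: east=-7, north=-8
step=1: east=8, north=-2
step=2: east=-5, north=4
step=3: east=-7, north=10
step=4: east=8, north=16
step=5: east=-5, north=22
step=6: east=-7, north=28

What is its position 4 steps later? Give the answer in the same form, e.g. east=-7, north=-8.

east=8, north=52

East: cycles through -7, 8, -5 every 3 steps. Step 10 lands at position 1 of the cycle → 8.
North: linear, +6 per step → 52 at step 10.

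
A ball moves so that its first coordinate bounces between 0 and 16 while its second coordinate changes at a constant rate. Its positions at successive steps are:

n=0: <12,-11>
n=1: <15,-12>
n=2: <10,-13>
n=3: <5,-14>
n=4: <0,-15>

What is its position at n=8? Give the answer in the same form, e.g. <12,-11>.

The first coordinate travels 5 per step and bounces off the walls at 0 and 16.
  step 5: 0 → 5
  step 6: 5 → 10
  step 7: 10 → 15
  step 8: 15 → 12
The second coordinate changes by -1 each step: at step 8 it is -19.

<12,-19>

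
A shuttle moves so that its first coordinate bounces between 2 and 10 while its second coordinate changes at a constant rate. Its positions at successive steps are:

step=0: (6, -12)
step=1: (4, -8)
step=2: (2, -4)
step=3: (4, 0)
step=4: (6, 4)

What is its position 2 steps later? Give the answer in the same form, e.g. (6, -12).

The first coordinate travels 2 per step and bounces off the walls at 2 and 10.
  step 5: 6 → 8
  step 6: 8 → 10
The second coordinate changes by +4 each step: at step 6 it is 12.

(10, 12)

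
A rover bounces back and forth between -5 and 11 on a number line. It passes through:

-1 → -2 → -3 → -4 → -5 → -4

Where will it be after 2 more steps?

-2

The value reflects between -5 and 11, moving 1 per step.
  step 6: -4 → -3
  step 7: -3 → -2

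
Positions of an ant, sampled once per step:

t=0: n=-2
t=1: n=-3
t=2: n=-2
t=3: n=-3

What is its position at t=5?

n=-3

Consecutive displacements -1, +1, -1 scale by a factor of -1 each step.
step 4: -3 + 1 → n=-2
step 5: -2 − 1 → n=-3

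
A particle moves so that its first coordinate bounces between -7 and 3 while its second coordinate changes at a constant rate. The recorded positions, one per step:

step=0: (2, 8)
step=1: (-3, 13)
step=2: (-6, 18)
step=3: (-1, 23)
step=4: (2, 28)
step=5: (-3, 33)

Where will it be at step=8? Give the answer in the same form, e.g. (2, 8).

(2, 48)

The first coordinate reflects between -7 and 3, moving 5 per step.
  step 6: -3 → -6
  step 7: -6 → -1
  step 8: -1 → 2
The second coordinate changes by +5 each step: at step 8 it is 48.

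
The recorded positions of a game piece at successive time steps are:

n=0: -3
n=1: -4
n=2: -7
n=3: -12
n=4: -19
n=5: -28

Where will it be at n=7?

Successive displacements: -1, -3, -5, -7, -9 — each changes by -2.
step 6: -28 − 11 → -39
step 7: -39 − 13 → -52

-52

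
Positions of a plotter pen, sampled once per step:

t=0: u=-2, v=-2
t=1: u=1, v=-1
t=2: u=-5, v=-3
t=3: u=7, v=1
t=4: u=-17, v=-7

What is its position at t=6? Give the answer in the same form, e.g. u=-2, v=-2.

u=-65, v=-23

The jumps are (+3, +1), (-6, -2), (+12, +4), (-24, -8) — a geometric progression with ratio -2.
step 5: u=-17, v=-7 + (+48, +16) → u=31, v=9
step 6: u=31, v=9 + (-96, -32) → u=-65, v=-23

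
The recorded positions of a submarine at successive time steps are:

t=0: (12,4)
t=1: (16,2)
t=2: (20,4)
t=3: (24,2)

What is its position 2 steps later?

(32,2)

First: linear, +4 per step → 32 at step 5.
Second: cycles through 4, 2 every 2 steps. Step 5 lands at position 1 of the cycle → 2.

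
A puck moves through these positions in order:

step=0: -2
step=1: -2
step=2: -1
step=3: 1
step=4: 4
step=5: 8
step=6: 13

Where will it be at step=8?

26

First differences are +0, +1, +2, +3, +4, +5; their common second difference is +1 (constant acceleration).
step 7: 13 + 6 → 19
step 8: 19 + 7 → 26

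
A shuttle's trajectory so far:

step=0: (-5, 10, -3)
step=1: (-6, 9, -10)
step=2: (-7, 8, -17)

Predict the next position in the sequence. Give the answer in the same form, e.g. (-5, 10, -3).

(-8, 7, -24)

The position changes by (-1, -1, -7) every step.
step 3: (-7, 8, -17) + (-1, -1, -7) → (-8, 7, -24)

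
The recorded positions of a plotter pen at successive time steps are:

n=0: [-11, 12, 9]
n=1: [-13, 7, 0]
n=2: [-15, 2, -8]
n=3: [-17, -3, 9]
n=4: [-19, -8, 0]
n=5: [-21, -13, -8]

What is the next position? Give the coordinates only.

First: linear, -2 per step → -23 at step 6.
Second: linear, -5 per step → -18 at step 6.
Third: cycles through 9, 0, -8 every 3 steps. Step 6 lands at position 0 of the cycle → 9.

[-23, -18, 9]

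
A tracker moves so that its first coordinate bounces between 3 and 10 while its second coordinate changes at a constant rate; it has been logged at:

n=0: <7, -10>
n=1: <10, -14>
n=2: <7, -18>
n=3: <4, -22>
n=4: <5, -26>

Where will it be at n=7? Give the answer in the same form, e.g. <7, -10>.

<6, -38>

The first coordinate reflects between 3 and 10, moving 3 per step.
  step 5: 5 → 8
  step 6: 8 → 9
  step 7: 9 → 6
The second coordinate changes by -4 each step: at step 7 it is -38.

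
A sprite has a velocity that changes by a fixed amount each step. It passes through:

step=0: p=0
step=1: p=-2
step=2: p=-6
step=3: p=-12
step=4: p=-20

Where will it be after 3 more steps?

Successive displacements: -2, -4, -6, -8 — each changes by -2.
step 5: -20 − 10 → p=-30
step 6: -30 − 12 → p=-42
step 7: -42 − 14 → p=-56

p=-56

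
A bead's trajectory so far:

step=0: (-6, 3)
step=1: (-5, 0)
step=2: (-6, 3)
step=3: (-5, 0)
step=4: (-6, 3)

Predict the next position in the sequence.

The jumps are (+1, -3), (-1, +3), (+1, -3), (-1, +3) — a geometric progression with ratio -1.
step 5: (-6, 3) + (+1, -3) → (-5, 0)

(-5, 0)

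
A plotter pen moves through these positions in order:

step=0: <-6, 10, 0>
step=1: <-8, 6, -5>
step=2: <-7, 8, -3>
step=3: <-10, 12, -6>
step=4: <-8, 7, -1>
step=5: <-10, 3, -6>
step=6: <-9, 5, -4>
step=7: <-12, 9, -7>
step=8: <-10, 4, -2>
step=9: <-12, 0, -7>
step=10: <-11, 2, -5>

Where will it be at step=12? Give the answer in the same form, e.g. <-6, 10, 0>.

Differencing gives <-2, -4, -5>, <+1, +2, +2>, <-3, +4, -3>, <+2, -5, +5>, <-2, -4, -5>, <+1, +2, +2>, <-3, +4, -3>, <+2, -5, +5>, <-2, -4, -5>, <+1, +2, +2>. This is the pattern <-2, -4, -5>, <+1, +2, +2>, <-3, +4, -3>, <+2, -5, +5> repeated.
step 11: apply <-3, +4, -3> → <-14, 6, -8>
step 12: apply <+2, -5, +5> → <-12, 1, -3>

<-12, 1, -3>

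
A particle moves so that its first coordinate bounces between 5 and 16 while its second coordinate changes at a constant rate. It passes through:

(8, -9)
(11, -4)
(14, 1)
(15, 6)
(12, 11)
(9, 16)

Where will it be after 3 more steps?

(10, 31)

The first coordinate reflects between 5 and 16, moving 3 per step.
  step 6: 9 → 6
  step 7: 6 → 7
  step 8: 7 → 10
The second coordinate changes by +5 each step: at step 8 it is 31.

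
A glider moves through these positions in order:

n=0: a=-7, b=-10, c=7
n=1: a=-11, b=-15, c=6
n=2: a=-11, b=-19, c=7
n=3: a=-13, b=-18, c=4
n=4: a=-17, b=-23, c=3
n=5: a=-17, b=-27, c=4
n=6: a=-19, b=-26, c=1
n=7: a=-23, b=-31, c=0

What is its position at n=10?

Step-to-step displacements: (-4, -5, -1), (+0, -4, +1), (-2, +1, -3), (-4, -5, -1), (+0, -4, +1), (-2, +1, -3), (-4, -5, -1) — a repeating cycle of length 3.
step 8: apply (+0, -4, +1) → a=-23, b=-35, c=1
step 9: apply (-2, +1, -3) → a=-25, b=-34, c=-2
step 10: apply (-4, -5, -1) → a=-29, b=-39, c=-3

a=-29, b=-39, c=-3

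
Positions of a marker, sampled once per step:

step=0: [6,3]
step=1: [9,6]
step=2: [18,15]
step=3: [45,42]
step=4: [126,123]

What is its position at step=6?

The jumps are [+3,+3], [+9,+9], [+27,+27], [+81,+81] — a geometric progression with ratio 3.
step 5: [126,123] + [+243,+243] → [369,366]
step 6: [369,366] + [+729,+729] → [1098,1095]

[1098,1095]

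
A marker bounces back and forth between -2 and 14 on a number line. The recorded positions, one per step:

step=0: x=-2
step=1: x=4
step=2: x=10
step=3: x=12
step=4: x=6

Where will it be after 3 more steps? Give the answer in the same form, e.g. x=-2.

The value travels 6 per step and bounces off the walls at -2 and 14.
  step 5: 6 → 0
  step 6: 0 → 2
  step 7: 2 → 8

x=8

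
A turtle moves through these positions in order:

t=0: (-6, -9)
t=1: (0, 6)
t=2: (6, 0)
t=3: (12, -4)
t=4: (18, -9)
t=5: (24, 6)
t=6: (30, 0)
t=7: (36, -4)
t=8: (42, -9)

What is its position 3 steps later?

The first coordinate changes by +6 each step, so at step 11 it is -6 + 11·(6) = 60.
The second coordinate repeats the cycle [-9, 6, 0, -4] with period 4; step 11 mod 4 = 3, giving -4.

(60, -4)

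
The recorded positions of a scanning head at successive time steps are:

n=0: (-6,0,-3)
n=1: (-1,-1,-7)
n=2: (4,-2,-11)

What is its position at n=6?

Constant displacement of (+5,-1,-4) per step.
step 3: (4,-2,-11) + (+5,-1,-4) → (9,-3,-15)
step 4: (9,-3,-15) + (+5,-1,-4) → (14,-4,-19)
step 5: (14,-4,-19) + (+5,-1,-4) → (19,-5,-23)
step 6: (19,-5,-23) + (+5,-1,-4) → (24,-6,-27)

(24,-6,-27)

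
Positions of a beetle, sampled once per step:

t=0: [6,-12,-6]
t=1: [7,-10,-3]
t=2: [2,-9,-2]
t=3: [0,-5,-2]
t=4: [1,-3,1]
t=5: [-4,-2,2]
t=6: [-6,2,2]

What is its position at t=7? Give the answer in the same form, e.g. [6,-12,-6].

The moves between consecutive positions are [+1,+2,+3], [-5,+1,+1], [-2,+4,+0], [+1,+2,+3], [-5,+1,+1], [-2,+4,+0]; they repeat the 3-cycle [[+1,+2,+3], [-5,+1,+1], [-2,+4,+0]].
step 7: apply [+1,+2,+3] → [-5,4,5]

[-5,4,5]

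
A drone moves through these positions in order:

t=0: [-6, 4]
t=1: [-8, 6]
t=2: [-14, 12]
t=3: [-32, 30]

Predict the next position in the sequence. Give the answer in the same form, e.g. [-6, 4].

The jumps are [-2, +2], [-6, +6], [-18, +18] — a geometric progression with ratio 3.
step 4: [-32, 30] + [-54, +54] → [-86, 84]

[-86, 84]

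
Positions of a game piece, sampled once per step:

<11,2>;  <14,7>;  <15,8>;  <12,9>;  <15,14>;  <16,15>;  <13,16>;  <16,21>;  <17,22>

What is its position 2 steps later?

Step-to-step displacements: <+3,+5>, <+1,+1>, <-3,+1>, <+3,+5>, <+1,+1>, <-3,+1>, <+3,+5>, <+1,+1> — a repeating cycle of length 3.
step 9: apply <-3,+1> → <14,23>
step 10: apply <+3,+5> → <17,28>

<17,28>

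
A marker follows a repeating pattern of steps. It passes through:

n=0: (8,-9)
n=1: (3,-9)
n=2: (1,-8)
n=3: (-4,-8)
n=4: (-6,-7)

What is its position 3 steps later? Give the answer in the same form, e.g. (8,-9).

(-18,-6)

Step-to-step displacements: (-5,+0), (-2,+1), (-5,+0), (-2,+1) — a repeating cycle of length 2.
step 5: apply (-5,+0) → (-11,-7)
step 6: apply (-2,+1) → (-13,-6)
step 7: apply (-5,+0) → (-18,-6)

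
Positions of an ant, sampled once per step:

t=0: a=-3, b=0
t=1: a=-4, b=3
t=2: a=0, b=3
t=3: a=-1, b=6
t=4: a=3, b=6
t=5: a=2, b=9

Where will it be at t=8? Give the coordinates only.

Step-to-step displacements: (-1,+3), (+4,+0), (-1,+3), (+4,+0), (-1,+3) — a repeating cycle of length 2.
step 6: apply (+4,+0) → a=6, b=9
step 7: apply (-1,+3) → a=5, b=12
step 8: apply (+4,+0) → a=9, b=12

a=9, b=12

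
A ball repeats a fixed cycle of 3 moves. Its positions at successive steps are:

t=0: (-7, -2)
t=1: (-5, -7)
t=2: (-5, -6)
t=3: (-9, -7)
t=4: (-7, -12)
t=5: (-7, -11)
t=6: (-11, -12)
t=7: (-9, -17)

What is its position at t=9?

The moves between consecutive positions are (+2, -5), (+0, +1), (-4, -1), (+2, -5), (+0, +1), (-4, -1), (+2, -5); they repeat the 3-cycle [(+2, -5), (+0, +1), (-4, -1)].
step 8: apply (+0, +1) → (-9, -16)
step 9: apply (-4, -1) → (-13, -17)

(-13, -17)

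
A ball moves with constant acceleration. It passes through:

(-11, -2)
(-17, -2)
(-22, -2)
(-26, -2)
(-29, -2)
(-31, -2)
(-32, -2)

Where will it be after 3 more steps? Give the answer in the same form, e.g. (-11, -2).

(-29, -2)

Taking differences between consecutive positions: (-6, +0), (-5, +0), (-4, +0), (-3, +0), (-2, +0), (-1, +0). These grow by (+1, +0) each step.
step 7: (-32, -2) + (+0, +0) → (-32, -2)
step 8: (-32, -2) + (+1, +0) → (-31, -2)
step 9: (-31, -2) + (+2, +0) → (-29, -2)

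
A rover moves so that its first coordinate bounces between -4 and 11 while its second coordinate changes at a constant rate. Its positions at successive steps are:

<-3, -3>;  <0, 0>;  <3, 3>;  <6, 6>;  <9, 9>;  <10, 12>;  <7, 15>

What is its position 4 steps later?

The first coordinate reflects between -4 and 11, moving 3 per step.
  step 7: 7 → 4
  step 8: 4 → 1
  step 9: 1 → -2
  step 10: -2 → -3
The second coordinate changes by +3 each step: at step 10 it is 27.

<-3, 27>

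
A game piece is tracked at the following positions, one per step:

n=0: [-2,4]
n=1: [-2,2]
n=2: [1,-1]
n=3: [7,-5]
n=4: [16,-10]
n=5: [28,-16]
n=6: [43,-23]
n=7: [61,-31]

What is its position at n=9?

[106,-50]

First differences are [+0,-2], [+3,-3], [+6,-4], [+9,-5], [+12,-6], [+15,-7], [+18,-8]; their common second difference is [+3,-1] (constant acceleration).
step 8: [61,-31] + [+21,-9] → [82,-40]
step 9: [82,-40] + [+24,-10] → [106,-50]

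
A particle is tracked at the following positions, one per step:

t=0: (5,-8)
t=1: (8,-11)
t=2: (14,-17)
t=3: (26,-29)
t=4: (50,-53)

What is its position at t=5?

(98,-101)

Step-to-step displacements: (+3,-3), (+6,-6), (+12,-12), (+24,-24); each is 2× the previous.
step 5: (50,-53) + (+48,-48) → (98,-101)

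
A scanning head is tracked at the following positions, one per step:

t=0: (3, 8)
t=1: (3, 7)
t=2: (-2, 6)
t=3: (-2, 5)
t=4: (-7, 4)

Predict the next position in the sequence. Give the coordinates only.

(-7, 3)

The moves between consecutive positions are (+0, -1), (-5, -1), (+0, -1), (-5, -1); they repeat the 2-cycle [(+0, -1), (-5, -1)].
step 5: apply (+0, -1) → (-7, 3)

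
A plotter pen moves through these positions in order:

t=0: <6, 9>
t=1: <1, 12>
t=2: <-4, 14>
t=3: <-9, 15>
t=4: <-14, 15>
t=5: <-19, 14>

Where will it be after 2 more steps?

Taking differences between consecutive positions: <-5, +3>, <-5, +2>, <-5, +1>, <-5, +0>, <-5, -1>. These grow by <+0, -1> each step.
step 6: <-19, 14> + <-5, -2> → <-24, 12>
step 7: <-24, 12> + <-5, -3> → <-29, 9>

<-29, 9>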